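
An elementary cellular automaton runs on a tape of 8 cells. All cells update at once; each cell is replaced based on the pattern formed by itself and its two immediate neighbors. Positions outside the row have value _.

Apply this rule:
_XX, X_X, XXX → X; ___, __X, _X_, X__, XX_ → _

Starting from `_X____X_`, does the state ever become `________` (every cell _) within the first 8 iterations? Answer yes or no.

________
all cells are _ at iteration 1

yes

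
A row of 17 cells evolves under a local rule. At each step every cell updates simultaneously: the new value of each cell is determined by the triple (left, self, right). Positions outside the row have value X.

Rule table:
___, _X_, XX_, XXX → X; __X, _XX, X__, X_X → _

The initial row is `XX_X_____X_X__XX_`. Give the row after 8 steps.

step 1: XX_X_XXX_X_X___X_
step 2: XX_X__XX_X_X_X_X_
step 3: XX_X___X_X_X_X_X_
step 4: XX_X_X_X_X_X_X_X_
step 5: XX_X_X_X_X_X_X_X_  (fixed point — unchanged through step 8)

XX_X_X_X_X_X_X_X_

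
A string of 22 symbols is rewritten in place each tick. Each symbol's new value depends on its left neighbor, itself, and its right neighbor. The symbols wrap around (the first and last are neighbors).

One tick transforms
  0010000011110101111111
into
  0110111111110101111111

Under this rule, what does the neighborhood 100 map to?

0

At position 0 the neighborhood is 100; the next row has 0 there.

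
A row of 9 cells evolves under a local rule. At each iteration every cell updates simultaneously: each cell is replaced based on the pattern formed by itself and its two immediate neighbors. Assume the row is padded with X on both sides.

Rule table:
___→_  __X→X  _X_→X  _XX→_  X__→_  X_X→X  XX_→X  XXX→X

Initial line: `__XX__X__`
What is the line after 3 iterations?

iteration 1: _X_X_XX_X
iteration 2: XXXXX_XX_
iteration 3: XXXXXX_XX

XXXXXX_XX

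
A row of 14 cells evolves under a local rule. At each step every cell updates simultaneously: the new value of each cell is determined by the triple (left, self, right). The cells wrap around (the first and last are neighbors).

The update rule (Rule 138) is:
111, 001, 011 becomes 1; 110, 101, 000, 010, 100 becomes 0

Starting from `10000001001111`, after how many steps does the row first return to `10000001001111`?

14

00000010011111
00000100111110
00001001111100
00010011111000
00100111110000
01001111100000
10011111000000
00111110000001
01111100000010
11111000000100
11110000001001
11100000010011
11000000100111
10000001001111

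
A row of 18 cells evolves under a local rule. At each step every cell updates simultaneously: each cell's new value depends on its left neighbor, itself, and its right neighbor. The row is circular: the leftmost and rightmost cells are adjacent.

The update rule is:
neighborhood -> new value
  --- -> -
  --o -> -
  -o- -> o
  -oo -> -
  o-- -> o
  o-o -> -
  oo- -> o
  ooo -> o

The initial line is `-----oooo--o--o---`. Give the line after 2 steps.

-------ooo--o--oo-

------oooo-oo-oo--
-------ooo--o--oo-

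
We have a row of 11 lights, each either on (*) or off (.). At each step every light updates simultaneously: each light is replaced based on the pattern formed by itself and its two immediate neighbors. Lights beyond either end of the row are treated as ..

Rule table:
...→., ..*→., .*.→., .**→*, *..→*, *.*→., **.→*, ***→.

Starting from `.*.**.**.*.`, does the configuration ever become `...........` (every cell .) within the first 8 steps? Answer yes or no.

no

...**.**..*
...**.***..
...**.*.**.
...**...***
...***..*.*
...*.**....
.....***...
.....*.**..
step 8 is .....*.**.., still not uniform .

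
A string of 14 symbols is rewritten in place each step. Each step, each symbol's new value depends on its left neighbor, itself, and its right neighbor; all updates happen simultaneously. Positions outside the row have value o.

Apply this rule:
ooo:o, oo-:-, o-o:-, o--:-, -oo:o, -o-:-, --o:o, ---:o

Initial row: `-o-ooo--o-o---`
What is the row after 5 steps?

---o--oooooooo

---oo--o----oo
-ooo--o--ooooo
-oo--o--oooooo
-o--o--ooooooo
---o--oooooooo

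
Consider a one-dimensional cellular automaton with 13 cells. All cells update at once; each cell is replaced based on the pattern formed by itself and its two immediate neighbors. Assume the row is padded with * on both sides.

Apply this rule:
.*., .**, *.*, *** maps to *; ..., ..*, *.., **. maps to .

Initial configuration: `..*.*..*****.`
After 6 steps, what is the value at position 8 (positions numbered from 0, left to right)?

*

..***..****.*
..**...***.**
..*....**.***
..*....*.****
..*....******
..*....******
position 8 holds *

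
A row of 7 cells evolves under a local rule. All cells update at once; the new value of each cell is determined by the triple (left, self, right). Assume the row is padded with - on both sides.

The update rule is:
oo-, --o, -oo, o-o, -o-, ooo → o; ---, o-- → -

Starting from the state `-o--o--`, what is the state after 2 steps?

ooooo--

oo-oo--
ooooo--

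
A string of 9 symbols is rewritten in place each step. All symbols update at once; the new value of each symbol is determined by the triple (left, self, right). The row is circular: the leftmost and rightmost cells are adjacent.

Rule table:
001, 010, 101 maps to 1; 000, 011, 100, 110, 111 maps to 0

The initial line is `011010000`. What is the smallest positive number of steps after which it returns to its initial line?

100110000
101000001
011000010
100000110
100001001
000011010
000100110
001101000
010011000
110100000
001100001
010000011
110000100
000001101
000010011
000110100
001001100
011010000

18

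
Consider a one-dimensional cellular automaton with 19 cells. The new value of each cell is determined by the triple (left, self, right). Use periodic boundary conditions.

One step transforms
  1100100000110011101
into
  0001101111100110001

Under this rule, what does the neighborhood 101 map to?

At position 17 the neighborhood is 101; the next row has 0 there.

0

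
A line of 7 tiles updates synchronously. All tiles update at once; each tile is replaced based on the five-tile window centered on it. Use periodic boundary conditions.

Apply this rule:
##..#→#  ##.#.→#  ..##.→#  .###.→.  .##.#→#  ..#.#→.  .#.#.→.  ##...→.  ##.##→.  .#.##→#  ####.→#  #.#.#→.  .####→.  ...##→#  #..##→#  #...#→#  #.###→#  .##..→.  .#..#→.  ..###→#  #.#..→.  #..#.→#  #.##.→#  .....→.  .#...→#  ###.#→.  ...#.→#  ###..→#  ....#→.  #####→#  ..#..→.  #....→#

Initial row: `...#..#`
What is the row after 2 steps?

#.###.#

step 1: ###..#.
step 2: #.###.#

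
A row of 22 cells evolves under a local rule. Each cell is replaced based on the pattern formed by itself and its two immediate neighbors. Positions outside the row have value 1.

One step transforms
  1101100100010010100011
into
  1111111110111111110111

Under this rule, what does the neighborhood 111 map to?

1

At position 0 the neighborhood is 111; the next row has 1 there.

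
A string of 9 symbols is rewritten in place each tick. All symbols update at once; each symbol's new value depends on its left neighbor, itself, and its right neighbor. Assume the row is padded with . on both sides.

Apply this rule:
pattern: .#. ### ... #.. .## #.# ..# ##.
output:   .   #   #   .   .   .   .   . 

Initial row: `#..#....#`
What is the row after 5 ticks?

.....##..
####....#
.##..##..
........#
#######..

#######..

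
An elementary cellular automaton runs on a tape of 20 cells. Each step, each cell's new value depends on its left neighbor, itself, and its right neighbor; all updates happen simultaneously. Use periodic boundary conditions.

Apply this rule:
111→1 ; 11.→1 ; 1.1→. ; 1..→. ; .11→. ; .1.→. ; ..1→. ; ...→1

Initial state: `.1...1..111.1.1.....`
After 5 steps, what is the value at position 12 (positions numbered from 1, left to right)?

...1.....11.....1111
.1...111..1.111..111
...1..11.....11...11
.1.....1.111..1.1..1
...111....11........
position 12 holds 1

1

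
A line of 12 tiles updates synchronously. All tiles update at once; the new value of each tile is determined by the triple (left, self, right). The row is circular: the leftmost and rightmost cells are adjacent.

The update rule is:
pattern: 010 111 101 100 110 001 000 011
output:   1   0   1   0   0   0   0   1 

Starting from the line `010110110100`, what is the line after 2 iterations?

iteration 1: 011101101100
iteration 2: 010011011000

010011011000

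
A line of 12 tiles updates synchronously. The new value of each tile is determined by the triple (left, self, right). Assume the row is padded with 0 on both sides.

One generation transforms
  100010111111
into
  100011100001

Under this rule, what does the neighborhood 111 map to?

At position 7 the neighborhood is 111; the next row has 0 there.

0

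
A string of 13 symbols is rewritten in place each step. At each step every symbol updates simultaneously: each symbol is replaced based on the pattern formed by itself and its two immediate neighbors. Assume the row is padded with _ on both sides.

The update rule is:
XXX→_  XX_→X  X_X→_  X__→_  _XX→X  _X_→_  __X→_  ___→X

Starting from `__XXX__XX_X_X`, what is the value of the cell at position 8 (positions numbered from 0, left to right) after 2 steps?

X_X_X__XX____
_______XX_XXX
position 8 holds X

X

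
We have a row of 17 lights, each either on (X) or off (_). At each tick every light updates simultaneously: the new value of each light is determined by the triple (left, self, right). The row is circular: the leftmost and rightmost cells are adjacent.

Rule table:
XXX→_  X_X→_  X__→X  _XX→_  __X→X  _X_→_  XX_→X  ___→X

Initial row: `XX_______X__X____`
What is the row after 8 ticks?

_____X__X____X___

tick 1: _XXXXXXXX_XX_XXXX
tick 2: ________X__X____X
tick 3: XXXXXXXX_XX_XXXX_
tick 4: _______X__X____X_
tick 5: XXXXXXX_XX_XXXX_X
tick 6: ______X__X____X__
tick 7: XXXXXX_XX_XXXX_XX
tick 8: _____X__X____X___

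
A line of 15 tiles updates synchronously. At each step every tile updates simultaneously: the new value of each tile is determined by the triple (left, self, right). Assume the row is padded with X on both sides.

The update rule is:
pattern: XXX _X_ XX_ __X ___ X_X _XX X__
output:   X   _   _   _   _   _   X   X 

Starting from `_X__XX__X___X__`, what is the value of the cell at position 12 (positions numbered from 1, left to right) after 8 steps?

step 1: __X_X_X__X___X_
step 2: X______X__X____
step 3: _X______X__X___
step 4: __X______X__X__
step 5: X__X______X__X_
step 6: _X__X______X___
step 7: __X__X______X__
step 8: X__X__X______X_
position 12 holds _

_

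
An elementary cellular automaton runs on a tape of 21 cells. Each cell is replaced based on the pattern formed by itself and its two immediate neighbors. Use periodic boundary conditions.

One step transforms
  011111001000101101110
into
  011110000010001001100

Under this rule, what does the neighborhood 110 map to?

0

At position 5 the neighborhood is 110; the next row has 0 there.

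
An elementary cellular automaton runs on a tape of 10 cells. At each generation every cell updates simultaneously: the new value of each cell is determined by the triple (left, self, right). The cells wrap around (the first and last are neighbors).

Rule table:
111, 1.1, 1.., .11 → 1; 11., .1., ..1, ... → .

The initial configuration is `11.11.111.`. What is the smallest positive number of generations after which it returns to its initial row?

1.11.111.1
.11.111.11
11.111.11.
1.111.11.1
.111.11.11
111.11.11.
11.11.11.1
1.11.11.11
.11.11.111
11.11.111.

10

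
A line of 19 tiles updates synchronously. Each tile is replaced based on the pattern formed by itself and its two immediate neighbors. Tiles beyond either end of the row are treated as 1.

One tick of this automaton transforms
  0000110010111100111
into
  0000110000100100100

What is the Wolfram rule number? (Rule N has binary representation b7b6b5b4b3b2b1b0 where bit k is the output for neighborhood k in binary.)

position 11: 111 → 0  (bit 7 = 0)
position 5: 110 → 1  (bit 6 = 1)
position 9: 101 → 0  (bit 5 = 0)
position 0: 100 → 0  (bit 4 = 0)
position 4: 011 → 1  (bit 3 = 1)
position 8: 010 → 0  (bit 2 = 0)
position 3: 001 → 0  (bit 1 = 0)
position 1: 000 → 0  (bit 0 = 0)
bits b7..b0 = 01001000 = 72

72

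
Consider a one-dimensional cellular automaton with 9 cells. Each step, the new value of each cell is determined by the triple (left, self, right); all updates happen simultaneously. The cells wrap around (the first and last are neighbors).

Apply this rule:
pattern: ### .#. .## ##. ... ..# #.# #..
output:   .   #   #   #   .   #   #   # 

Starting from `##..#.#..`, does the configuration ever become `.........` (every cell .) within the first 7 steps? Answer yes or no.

yes

#########
.........
all cells are . at step 2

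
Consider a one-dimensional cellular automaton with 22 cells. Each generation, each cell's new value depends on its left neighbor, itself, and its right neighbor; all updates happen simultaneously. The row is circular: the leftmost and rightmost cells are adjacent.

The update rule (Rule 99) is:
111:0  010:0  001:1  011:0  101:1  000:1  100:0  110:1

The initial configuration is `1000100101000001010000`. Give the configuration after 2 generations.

0101010100100011001001

0011001010011110100111
0101010100100011001001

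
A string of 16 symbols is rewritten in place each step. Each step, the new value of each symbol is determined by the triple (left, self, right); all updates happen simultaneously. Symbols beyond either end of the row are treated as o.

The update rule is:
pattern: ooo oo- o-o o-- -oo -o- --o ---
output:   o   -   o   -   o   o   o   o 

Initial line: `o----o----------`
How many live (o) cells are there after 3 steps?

15

--oooo-ooooooooo
-oooo-oooooooooo
oooo-ooooooooooo
count of o: 15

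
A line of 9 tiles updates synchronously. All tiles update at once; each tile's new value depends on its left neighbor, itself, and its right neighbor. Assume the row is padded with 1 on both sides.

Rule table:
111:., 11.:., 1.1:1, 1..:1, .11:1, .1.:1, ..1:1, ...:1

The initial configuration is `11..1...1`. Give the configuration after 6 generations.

..1111111
111......
...111111
1111.....
....11111
11111....

11111....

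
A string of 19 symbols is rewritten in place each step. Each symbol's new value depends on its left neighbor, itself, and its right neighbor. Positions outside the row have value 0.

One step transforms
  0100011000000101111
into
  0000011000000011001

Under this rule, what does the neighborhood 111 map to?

At position 16 the neighborhood is 111; the next row has 0 there.

0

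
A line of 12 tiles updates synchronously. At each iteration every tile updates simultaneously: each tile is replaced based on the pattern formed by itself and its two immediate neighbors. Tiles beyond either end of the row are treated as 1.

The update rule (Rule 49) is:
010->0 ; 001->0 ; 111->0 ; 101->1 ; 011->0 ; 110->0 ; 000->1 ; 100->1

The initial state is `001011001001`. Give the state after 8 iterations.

010101010010

100100100100
010010010010
101001001001
010100100100
101010010010
010101001001
101010100100
010101010010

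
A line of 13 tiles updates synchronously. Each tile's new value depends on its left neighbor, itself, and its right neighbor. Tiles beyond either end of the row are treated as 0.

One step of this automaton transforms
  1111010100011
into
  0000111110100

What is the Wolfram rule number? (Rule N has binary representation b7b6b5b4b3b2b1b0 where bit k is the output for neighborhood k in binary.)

position 1: 111 → 0  (bit 7 = 0)
position 3: 110 → 0  (bit 6 = 0)
position 4: 101 → 1  (bit 5 = 1)
position 8: 100 → 1  (bit 4 = 1)
position 0: 011 → 0  (bit 3 = 0)
position 5: 010 → 1  (bit 2 = 1)
position 10: 001 → 1  (bit 1 = 1)
position 9: 000 → 0  (bit 0 = 0)
bits b7..b0 = 00110110 = 54

54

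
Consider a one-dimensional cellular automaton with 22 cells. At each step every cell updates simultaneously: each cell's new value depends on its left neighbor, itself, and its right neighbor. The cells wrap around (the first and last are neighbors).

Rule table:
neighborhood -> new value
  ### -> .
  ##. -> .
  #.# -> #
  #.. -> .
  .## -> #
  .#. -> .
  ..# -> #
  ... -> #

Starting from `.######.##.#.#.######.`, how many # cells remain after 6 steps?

##.....##.#.#.##......
#..#####.#.#.##..#####
..##....#.#.##..##....
###..###.#.##..##..###
....##..#.##..##..##..
#####..#.##..##..##..#
count of #: 13

13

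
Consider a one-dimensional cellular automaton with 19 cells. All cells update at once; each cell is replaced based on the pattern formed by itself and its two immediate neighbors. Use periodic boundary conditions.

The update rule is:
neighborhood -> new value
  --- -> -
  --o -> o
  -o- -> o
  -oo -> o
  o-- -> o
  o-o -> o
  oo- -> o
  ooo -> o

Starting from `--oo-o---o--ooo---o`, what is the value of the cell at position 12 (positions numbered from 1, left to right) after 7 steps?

o

ooooooo-oooooooo-oo
ooooooooooooooooooo
ooooooooooooooooooo  (fixed point — unchanged through step 7)
position 12 holds o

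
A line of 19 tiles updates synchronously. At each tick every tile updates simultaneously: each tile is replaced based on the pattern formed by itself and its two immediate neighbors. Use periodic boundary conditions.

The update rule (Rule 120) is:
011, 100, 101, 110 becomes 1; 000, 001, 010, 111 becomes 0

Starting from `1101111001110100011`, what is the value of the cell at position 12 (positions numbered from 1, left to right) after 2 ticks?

1

0111001101011010010
0101101110111101001
position 12 holds 1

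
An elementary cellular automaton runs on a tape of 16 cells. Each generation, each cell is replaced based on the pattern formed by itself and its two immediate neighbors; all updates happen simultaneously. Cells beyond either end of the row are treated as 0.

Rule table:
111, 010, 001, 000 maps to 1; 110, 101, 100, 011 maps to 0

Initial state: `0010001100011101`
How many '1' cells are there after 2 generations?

6

generation 1: 1110110001101001
generation 2: 0100000110001011
count of 1: 6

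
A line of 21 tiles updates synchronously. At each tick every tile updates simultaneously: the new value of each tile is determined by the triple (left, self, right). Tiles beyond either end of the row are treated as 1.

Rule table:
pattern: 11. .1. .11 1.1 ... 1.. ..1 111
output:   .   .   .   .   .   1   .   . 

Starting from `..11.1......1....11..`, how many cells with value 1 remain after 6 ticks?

tick 1: 1.....1......1.....1.
tick 2: .1.....1......1......
tick 3: ..1.....1......1.....
tick 4: 1..1.....1......1....
tick 5: .1..1.....1......1...
tick 6: ..1..1.....1......1..
count of 1: 4

4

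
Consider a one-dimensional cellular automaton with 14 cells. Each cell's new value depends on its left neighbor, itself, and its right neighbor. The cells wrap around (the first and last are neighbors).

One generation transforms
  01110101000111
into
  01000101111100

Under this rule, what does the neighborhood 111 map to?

At position 2 the neighborhood is 111; the next row has 0 there.

0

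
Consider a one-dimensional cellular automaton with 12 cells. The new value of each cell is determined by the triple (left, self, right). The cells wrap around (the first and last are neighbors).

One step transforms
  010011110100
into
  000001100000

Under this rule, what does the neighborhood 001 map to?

0

At position 0 the neighborhood is 001; the next row has 0 there.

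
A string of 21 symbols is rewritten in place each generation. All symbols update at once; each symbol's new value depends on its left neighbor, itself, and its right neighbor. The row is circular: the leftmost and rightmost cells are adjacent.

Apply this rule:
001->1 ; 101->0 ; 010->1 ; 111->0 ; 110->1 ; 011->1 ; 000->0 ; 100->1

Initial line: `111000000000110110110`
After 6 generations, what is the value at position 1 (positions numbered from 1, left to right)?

101100000001110110110
101110000011010110110
101011000111010110110
101011101101010110110
101010101101010110110
101010101101010110110
position 1 holds 1

1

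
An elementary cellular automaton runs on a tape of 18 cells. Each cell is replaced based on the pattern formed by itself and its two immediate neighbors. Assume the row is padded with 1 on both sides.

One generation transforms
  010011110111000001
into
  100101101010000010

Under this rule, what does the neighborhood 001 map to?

1

At position 3 the neighborhood is 001; the next row has 1 there.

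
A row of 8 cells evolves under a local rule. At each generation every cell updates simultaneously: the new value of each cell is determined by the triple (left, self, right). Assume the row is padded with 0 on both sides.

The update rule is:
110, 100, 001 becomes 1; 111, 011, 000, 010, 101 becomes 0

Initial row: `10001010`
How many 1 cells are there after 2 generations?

01010001
10001010
count of 1: 3

3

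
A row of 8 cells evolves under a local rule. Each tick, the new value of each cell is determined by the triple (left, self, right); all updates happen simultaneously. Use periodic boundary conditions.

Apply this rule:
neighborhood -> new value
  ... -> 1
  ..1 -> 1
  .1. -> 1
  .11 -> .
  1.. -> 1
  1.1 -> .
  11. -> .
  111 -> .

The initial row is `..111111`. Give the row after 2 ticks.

..111111

11......
..111111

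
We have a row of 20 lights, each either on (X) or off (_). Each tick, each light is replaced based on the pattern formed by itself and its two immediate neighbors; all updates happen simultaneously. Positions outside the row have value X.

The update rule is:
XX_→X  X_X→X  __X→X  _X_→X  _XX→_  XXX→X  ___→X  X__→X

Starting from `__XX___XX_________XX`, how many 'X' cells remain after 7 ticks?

XX_XXXX_XXXXXXXXXX_X
XXX_XXXX_XXXXXXXXXX_
XXXX_XXXX_XXXXXXXXXX
XXXXX_XXXX_XXXXXXXXX
XXXXXX_XXXX_XXXXXXXX
XXXXXXX_XXXX_XXXXXXX
XXXXXXXX_XXXX_XXXXXX
count of X: 18

18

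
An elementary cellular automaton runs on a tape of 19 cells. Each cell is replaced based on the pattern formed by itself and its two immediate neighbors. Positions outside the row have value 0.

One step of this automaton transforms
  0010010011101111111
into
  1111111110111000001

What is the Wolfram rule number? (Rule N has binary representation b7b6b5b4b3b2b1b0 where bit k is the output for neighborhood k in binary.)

position 9: 111 → 0  (bit 7 = 0)
position 10: 110 → 1  (bit 6 = 1)
position 11: 101 → 1  (bit 5 = 1)
position 3: 100 → 1  (bit 4 = 1)
position 8: 011 → 1  (bit 3 = 1)
position 2: 010 → 1  (bit 2 = 1)
position 1: 001 → 1  (bit 1 = 1)
position 0: 000 → 1  (bit 0 = 1)
bits b7..b0 = 01111111 = 127

127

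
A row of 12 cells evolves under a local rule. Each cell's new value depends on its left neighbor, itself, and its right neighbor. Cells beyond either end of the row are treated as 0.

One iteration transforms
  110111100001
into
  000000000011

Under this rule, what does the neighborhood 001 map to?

At position 10 the neighborhood is 001; the next row has 1 there.

1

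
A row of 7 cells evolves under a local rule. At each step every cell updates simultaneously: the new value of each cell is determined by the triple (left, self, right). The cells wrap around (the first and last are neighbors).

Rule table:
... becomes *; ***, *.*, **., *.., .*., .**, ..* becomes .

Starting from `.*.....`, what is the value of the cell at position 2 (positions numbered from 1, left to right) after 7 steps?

.

...****
.*.....  (repeats step 0; period 2)
step 7: ...****
position 2 holds .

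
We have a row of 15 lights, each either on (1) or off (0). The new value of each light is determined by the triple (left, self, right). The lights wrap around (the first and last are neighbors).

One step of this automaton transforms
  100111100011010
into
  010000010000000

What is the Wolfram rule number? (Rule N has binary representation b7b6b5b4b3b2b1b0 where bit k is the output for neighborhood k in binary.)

16

position 4: 111 → 0  (bit 7 = 0)
position 6: 110 → 0  (bit 6 = 0)
position 12: 101 → 0  (bit 5 = 0)
position 1: 100 → 1  (bit 4 = 1)
position 3: 011 → 0  (bit 3 = 0)
position 0: 010 → 0  (bit 2 = 0)
position 2: 001 → 0  (bit 1 = 0)
position 8: 000 → 0  (bit 0 = 0)
bits b7..b0 = 00010000 = 16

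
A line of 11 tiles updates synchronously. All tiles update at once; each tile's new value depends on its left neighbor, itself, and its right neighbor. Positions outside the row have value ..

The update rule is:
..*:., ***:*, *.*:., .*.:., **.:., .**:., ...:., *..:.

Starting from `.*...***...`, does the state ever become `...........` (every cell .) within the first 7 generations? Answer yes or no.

......*....
...........
all cells are . at generation 2

yes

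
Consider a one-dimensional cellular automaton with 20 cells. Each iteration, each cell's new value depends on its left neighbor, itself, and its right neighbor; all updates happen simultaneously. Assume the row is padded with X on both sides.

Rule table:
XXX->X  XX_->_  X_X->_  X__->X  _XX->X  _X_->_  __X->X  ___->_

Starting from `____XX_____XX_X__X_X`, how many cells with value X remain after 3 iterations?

9

X__XX_X___XX___XX__X
_XXX___X_XX_X_XX_XXX
_XX_X_X__X____X__XXX
count of X: 9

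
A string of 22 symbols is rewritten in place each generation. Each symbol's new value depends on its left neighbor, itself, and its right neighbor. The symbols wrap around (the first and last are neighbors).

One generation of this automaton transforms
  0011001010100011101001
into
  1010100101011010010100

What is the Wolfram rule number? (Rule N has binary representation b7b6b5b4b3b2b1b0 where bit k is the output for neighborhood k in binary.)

57

position 15: 111 → 0  (bit 7 = 0)
position 3: 110 → 0  (bit 6 = 0)
position 7: 101 → 1  (bit 5 = 1)
position 0: 100 → 1  (bit 4 = 1)
position 2: 011 → 1  (bit 3 = 1)
position 6: 010 → 0  (bit 2 = 0)
position 1: 001 → 0  (bit 1 = 0)
position 12: 000 → 1  (bit 0 = 1)
bits b7..b0 = 00111001 = 57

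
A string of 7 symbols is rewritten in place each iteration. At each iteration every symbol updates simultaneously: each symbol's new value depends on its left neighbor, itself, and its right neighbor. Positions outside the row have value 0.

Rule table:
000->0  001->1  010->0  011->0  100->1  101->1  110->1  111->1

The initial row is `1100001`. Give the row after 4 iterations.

0110010
1011101
0101110
1010111

1010111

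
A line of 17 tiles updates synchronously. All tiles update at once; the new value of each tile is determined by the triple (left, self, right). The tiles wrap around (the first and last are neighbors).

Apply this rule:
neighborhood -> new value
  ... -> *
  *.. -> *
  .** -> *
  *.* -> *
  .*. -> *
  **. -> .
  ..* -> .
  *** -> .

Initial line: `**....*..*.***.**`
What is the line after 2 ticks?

..***.**.***..**.
*.*..**.**..*.*.*

*.*..**.**..*.*.*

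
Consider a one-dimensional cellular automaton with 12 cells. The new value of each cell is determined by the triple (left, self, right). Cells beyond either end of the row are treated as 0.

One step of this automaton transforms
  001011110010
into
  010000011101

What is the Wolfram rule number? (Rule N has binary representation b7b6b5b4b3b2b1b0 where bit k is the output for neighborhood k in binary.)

82

position 5: 111 → 0  (bit 7 = 0)
position 7: 110 → 1  (bit 6 = 1)
position 3: 101 → 0  (bit 5 = 0)
position 8: 100 → 1  (bit 4 = 1)
position 4: 011 → 0  (bit 3 = 0)
position 2: 010 → 0  (bit 2 = 0)
position 1: 001 → 1  (bit 1 = 1)
position 0: 000 → 0  (bit 0 = 0)
bits b7..b0 = 01010010 = 82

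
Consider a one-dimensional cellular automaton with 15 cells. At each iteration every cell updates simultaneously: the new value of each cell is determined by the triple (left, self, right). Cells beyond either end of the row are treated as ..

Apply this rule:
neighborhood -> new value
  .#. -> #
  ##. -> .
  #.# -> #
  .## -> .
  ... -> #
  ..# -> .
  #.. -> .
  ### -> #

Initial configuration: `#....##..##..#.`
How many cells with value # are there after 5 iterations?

8

iteration 1: #.##.........#.
iteration 2: ##...#######.#.
iteration 3: ...#..#####.##.
iteration 4: ##.#...###.#...
iteration 5: ..##.#..#.##.##
count of #: 8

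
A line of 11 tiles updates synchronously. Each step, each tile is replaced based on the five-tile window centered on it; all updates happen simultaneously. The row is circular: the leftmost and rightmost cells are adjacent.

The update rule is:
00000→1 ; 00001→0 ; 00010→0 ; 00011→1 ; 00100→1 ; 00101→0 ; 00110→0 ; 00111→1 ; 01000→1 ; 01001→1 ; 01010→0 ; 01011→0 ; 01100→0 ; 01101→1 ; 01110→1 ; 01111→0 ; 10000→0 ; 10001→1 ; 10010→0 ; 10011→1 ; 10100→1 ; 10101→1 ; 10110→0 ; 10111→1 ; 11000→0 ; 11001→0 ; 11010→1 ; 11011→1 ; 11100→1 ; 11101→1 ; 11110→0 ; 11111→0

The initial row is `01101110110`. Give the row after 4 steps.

10111111000
00100001010
10110000011
11000010111

11000010111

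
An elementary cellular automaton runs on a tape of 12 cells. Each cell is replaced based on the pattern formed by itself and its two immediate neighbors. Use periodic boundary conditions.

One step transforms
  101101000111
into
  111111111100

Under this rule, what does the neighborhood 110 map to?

At position 0 the neighborhood is 110; the next row has 1 there.

1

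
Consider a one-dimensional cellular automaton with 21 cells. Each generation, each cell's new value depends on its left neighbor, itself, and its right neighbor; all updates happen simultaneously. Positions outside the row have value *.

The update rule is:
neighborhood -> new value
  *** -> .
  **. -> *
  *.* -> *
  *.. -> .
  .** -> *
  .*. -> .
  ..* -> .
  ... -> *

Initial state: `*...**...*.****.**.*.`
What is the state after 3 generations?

.***..*.*.**....*.*..

*.*.**.*..**..*****.*
**.****...**..*...***
.***..*.*.**....*.*..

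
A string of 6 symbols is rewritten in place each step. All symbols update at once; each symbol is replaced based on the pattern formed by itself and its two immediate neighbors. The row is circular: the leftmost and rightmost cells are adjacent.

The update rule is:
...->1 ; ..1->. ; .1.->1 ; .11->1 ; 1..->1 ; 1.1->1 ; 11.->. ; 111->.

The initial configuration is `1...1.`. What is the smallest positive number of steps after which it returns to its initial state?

15

111.11
...11.
11.1.1
..1111
1.1...
11111.
1....1
.111.1
11..11
..1.1.
1.1111
.11...
.1.111
1111..
1...1.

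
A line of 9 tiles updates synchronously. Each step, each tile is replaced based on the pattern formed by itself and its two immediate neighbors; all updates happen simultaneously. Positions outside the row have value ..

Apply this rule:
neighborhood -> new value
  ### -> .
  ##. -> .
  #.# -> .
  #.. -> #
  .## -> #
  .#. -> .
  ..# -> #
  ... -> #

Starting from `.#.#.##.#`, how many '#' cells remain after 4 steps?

#....#...
.####.###
##....#..
#.####.##
count of #: 7

7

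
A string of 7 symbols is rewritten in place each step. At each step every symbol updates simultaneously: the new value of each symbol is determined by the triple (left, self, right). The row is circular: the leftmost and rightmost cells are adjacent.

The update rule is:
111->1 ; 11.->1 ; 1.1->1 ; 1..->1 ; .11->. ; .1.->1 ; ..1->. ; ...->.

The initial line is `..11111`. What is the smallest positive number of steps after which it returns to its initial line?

7

step 1: 1..1111
step 2: 11..111
step 3: 111..11
step 4: 1111..1
step 5: 11111..
step 6: .11111.
step 7: ..11111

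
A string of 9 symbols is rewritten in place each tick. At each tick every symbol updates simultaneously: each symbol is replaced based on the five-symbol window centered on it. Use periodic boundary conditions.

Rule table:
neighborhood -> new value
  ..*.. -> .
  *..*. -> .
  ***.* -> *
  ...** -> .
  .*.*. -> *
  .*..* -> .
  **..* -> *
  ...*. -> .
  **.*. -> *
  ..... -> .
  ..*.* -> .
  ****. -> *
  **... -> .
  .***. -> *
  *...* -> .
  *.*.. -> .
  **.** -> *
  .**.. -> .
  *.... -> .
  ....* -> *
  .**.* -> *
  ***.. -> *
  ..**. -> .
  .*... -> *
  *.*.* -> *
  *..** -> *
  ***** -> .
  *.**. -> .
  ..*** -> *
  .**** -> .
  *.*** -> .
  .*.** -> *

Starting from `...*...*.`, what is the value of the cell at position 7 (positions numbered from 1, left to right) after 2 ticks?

.

.*..*...*
*....*...
position 7 holds .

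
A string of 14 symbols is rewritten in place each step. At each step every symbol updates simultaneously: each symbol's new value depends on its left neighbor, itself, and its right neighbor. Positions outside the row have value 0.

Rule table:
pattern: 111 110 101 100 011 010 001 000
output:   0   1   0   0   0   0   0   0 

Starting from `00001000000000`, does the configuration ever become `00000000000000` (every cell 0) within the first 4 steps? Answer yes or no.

00000000000000
all cells are 0 at step 1

yes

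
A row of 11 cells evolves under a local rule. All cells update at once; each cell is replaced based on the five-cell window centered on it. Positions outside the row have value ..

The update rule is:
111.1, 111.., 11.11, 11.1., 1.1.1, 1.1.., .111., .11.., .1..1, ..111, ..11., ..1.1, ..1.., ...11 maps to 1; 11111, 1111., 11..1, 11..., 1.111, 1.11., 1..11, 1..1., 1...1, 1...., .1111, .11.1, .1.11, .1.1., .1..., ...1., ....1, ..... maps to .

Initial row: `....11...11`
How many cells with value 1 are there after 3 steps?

6

...111..111
..1111..111
.11..1..111
count of 1: 6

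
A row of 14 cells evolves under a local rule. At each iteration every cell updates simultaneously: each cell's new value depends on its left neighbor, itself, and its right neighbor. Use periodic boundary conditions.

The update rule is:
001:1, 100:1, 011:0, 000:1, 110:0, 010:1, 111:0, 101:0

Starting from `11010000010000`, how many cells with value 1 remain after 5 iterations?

00011111111111
11100000000000
00011111111111  (repeats iteration 1; period 2)
iteration 5: 00011111111111
count of 1: 11

11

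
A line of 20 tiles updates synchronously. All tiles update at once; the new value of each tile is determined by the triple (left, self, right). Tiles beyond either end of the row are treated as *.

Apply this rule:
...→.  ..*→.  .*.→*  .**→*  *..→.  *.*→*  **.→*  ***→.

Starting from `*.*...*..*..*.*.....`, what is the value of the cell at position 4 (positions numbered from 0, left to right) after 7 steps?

.

step 1: ***...*..*..***.....
step 2: ..*...*..*..*.*.....
step 3: ..*...*..*..***.....
step 4: ..*...*..*..*.*.....  (repeats step 2; period 2)
step 7: ..*...*..*..***.....
position 4 holds .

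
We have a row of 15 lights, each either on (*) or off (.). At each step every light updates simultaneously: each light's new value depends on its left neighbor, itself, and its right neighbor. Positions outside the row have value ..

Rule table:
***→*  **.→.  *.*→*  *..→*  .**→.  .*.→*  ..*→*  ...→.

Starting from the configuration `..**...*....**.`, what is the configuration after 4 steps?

*.**.*.*.*.**.*

.*..*.***..*..*
******.*.******
.****.***.****.
*.**.*.*.*.**.*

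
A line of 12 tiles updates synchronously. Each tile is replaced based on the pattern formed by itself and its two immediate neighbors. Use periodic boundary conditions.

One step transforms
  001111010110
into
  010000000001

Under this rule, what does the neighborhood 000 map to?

At position 0 the neighborhood is 000; the next row has 0 there.

0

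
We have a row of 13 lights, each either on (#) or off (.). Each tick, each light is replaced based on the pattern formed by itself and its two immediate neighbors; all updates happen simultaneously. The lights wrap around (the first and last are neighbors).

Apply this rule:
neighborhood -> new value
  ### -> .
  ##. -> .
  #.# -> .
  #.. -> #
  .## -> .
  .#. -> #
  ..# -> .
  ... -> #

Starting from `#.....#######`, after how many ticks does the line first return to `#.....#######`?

.####........
.....########
####.........
....########.
###.........#
...########..
##.........##
..########...
#.........###
.########....
.........####
########.....
........####.
#######.....#
.......####..
######.....##
......####...
#####.....###
.....####....
####.....####
....####.....
###.....#####
...####......
##.....######
..####.......
#.....#######

26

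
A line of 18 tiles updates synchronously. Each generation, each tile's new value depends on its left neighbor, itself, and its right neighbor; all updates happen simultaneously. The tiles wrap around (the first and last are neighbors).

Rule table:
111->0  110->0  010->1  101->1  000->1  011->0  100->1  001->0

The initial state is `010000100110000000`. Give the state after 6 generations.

000100110000000010

011110110001111111
100001001100000000
111101100011111110
000010011000000001
111011000111111101
000100110000000010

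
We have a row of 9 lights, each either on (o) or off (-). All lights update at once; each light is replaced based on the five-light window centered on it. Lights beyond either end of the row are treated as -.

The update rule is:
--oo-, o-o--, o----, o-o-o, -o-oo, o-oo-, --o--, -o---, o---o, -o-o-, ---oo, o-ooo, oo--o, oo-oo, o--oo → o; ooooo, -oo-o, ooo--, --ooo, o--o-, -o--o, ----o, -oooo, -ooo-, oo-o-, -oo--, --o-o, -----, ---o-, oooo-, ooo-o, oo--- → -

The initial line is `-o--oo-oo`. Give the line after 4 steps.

-o-oo-oo-
--oo-oo--
-oo-oo--o
oo-oo-o-o

oo-oo-o-o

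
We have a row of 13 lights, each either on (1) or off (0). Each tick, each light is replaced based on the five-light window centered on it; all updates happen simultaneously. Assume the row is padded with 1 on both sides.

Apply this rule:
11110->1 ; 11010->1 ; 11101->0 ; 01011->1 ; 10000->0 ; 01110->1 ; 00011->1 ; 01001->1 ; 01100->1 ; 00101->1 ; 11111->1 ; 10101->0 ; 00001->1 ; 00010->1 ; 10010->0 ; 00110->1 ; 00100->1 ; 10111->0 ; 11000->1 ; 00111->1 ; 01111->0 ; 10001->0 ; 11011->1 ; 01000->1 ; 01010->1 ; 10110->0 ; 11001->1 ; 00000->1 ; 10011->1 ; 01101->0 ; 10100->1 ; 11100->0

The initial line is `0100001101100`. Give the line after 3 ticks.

1010101011111

1110111010111
1101010101001
1010101011111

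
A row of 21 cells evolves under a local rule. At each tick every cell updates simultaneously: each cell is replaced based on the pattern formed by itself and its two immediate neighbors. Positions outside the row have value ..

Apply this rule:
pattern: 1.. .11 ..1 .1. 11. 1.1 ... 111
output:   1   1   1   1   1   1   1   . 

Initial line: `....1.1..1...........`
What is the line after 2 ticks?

111111111111111111111
1...................1

1...................1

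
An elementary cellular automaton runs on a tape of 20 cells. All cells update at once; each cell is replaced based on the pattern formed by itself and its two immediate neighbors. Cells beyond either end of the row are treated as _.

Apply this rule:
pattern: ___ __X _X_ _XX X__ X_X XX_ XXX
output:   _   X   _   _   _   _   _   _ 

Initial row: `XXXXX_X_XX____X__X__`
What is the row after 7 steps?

_____________X__X___
____________X__X____
___________X__X_____
__________X__X______
_________X__X_______
________X__X________
_______X__X_________

_______X__X_________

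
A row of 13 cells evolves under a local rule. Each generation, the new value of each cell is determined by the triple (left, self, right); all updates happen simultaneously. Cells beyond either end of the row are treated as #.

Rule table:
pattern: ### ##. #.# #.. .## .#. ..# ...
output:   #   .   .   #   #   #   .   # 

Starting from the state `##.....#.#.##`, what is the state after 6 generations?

generation 1: #.####.#.#.##
generation 2: ..###..#.#.##
generation 3: #.##.#.#.#.##
generation 4: ..#..#.#.#.##
generation 5: #.##.#.#.#.##  (repeats generation 3; period 2)
generation 6: ..#..#.#.#.##

..#..#.#.#.##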